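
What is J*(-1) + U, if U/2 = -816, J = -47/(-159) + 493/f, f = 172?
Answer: -44718407/27348 ≈ -1635.2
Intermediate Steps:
J = 86471/27348 (J = -47/(-159) + 493/172 = -47*(-1/159) + 493*(1/172) = 47/159 + 493/172 = 86471/27348 ≈ 3.1619)
U = -1632 (U = 2*(-816) = -1632)
J*(-1) + U = (86471/27348)*(-1) - 1632 = -86471/27348 - 1632 = -44718407/27348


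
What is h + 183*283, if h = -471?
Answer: 51318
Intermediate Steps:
h + 183*283 = -471 + 183*283 = -471 + 51789 = 51318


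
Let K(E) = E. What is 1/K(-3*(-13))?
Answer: 1/39 ≈ 0.025641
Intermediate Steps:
1/K(-3*(-13)) = 1/(-3*(-13)) = 1/39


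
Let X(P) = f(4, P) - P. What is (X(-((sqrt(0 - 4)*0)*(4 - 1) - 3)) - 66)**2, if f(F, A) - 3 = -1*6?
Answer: 5184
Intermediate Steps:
f(F, A) = -3 (f(F, A) = 3 - 1*6 = 3 - 6 = -3)
X(P) = -3 - P
(X(-((sqrt(0 - 4)*0)*(4 - 1) - 3)) - 66)**2 = ((-3 - (-1)*((sqrt(0 - 4)*0)*(4 - 1) - 3)) - 66)**2 = ((-3 - (-1)*((sqrt(-4)*0)*3 - 3)) - 66)**2 = ((-3 - (-1)*(((2*I)*0)*3 - 3)) - 66)**2 = ((-3 - (-1)*(0*3 - 3)) - 66)**2 = ((-3 - (-1)*(0 - 3)) - 66)**2 = ((-3 - (-1)*(-3)) - 66)**2 = ((-3 - 1*3) - 66)**2 = ((-3 - 3) - 66)**2 = (-6 - 66)**2 = (-72)**2 = 5184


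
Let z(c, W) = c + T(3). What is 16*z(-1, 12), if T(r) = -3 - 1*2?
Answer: -96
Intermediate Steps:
T(r) = -5 (T(r) = -3 - 2 = -5)
z(c, W) = -5 + c (z(c, W) = c - 5 = -5 + c)
16*z(-1, 12) = 16*(-5 - 1) = 16*(-6) = -96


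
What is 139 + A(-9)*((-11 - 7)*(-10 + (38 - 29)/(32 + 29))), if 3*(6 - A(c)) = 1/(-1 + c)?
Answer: 368738/305 ≈ 1209.0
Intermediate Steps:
A(c) = 6 - 1/(3*(-1 + c))
139 + A(-9)*((-11 - 7)*(-10 + (38 - 29)/(32 + 29))) = 139 + ((-19 + 18*(-9))/(3*(-1 - 9)))*((-11 - 7)*(-10 + (38 - 29)/(32 + 29))) = 139 + ((⅓)*(-19 - 162)/(-10))*(-18*(-10 + 9/61)) = 139 + ((⅓)*(-⅒)*(-181))*(-18*(-10 + 9*(1/61))) = 139 + 181*(-18*(-10 + 9/61))/30 = 139 + 181*(-18*(-601/61))/30 = 139 + (181/30)*(10818/61) = 139 + 326343/305 = 368738/305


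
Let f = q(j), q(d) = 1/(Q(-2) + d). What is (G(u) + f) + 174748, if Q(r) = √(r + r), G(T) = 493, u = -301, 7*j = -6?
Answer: 20327935/116 - 49*I/116 ≈ 1.7524e+5 - 0.42241*I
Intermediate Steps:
j = -6/7 (j = (⅐)*(-6) = -6/7 ≈ -0.85714)
Q(r) = √2*√r (Q(r) = √(2*r) = √2*√r)
q(d) = 1/(d + 2*I) (q(d) = 1/(√2*√(-2) + d) = 1/(√2*(I*√2) + d) = 1/(2*I + d) = 1/(d + 2*I))
f = 49*(-6/7 - 2*I)/232 (f = 1/(-6/7 + 2*I) = 49*(-6/7 - 2*I)/232 ≈ -0.18103 - 0.42241*I)
(G(u) + f) + 174748 = (493 + (-21/116 - 49*I/116)) + 174748 = (57167/116 - 49*I/116) + 174748 = 20327935/116 - 49*I/116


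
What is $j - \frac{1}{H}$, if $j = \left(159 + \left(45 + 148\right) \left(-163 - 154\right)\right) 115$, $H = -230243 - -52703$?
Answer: $- \frac{1245892276199}{177540} \approx -7.0175 \cdot 10^{6}$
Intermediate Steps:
$H = -177540$ ($H = -230243 + 52703 = -177540$)
$j = -7017530$ ($j = \left(159 + 193 \left(-317\right)\right) 115 = \left(159 - 61181\right) 115 = \left(-61022\right) 115 = -7017530$)
$j - \frac{1}{H} = -7017530 - \frac{1}{-177540} = -7017530 - - \frac{1}{177540} = -7017530 + \frac{1}{177540} = - \frac{1245892276199}{177540}$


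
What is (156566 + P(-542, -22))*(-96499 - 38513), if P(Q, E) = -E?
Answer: -21141259056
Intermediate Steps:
(156566 + P(-542, -22))*(-96499 - 38513) = (156566 - 1*(-22))*(-96499 - 38513) = (156566 + 22)*(-135012) = 156588*(-135012) = -21141259056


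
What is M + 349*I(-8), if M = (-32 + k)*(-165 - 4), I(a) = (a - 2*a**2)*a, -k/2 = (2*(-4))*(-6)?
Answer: 401344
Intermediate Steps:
k = -96 (k = -2*2*(-4)*(-6) = -(-16)*(-6) = -2*48 = -96)
I(a) = a*(a - 2*a**2)
M = 21632 (M = (-32 - 96)*(-165 - 4) = -128*(-169) = 21632)
M + 349*I(-8) = 21632 + 349*((-8)**2*(1 - 2*(-8))) = 21632 + 349*(64*(1 + 16)) = 21632 + 349*(64*17) = 21632 + 349*1088 = 21632 + 379712 = 401344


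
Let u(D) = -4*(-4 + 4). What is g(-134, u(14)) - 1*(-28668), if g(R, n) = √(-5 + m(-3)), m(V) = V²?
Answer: 28670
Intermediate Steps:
u(D) = 0 (u(D) = -4*0 = 0)
g(R, n) = 2 (g(R, n) = √(-5 + (-3)²) = √(-5 + 9) = √4 = 2)
g(-134, u(14)) - 1*(-28668) = 2 - 1*(-28668) = 2 + 28668 = 28670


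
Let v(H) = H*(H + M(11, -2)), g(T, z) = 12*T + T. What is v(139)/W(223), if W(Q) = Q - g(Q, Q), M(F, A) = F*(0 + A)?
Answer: -5421/892 ≈ -6.0774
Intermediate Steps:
g(T, z) = 13*T
M(F, A) = A*F (M(F, A) = F*A = A*F)
W(Q) = -12*Q (W(Q) = Q - 13*Q = -12*Q)
v(H) = H*(-22 + H) (v(H) = H*(H - 2*11) = H*(H - 22) = H*(-22 + H))
v(139)/W(223) = (139*(-22 + 139))/((-12*223)) = (139*117)/(-2676) = 16263*(-1/2676) = -5421/892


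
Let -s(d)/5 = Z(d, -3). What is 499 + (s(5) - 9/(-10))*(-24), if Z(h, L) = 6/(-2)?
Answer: 587/5 ≈ 117.40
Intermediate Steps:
Z(h, L) = -3 (Z(h, L) = 6*(-½) = -3)
s(d) = 15 (s(d) = -5*(-3) = 15)
499 + (s(5) - 9/(-10))*(-24) = 499 + (15 - 9/(-10))*(-24) = 499 + (15 - 9*(-⅒))*(-24) = 499 + (15 + 9/10)*(-24) = 499 + (159/10)*(-24) = 499 - 1908/5 = 587/5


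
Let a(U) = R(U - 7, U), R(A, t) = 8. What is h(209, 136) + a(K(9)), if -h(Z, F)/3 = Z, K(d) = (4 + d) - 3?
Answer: -619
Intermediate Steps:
K(d) = 1 + d
a(U) = 8
h(Z, F) = -3*Z
h(209, 136) + a(K(9)) = -3*209 + 8 = -627 + 8 = -619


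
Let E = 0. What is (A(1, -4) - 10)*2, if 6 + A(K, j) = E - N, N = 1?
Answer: -34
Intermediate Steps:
A(K, j) = -7 (A(K, j) = -6 + (0 - 1*1) = -6 + (0 - 1) = -6 - 1 = -7)
(A(1, -4) - 10)*2 = (-7 - 10)*2 = -17*2 = -34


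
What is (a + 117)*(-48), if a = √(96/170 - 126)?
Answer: -5616 - 48*I*√906270/85 ≈ -5616.0 - 537.59*I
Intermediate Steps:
a = I*√906270/85 (a = √(96*(1/170) - 126) = √(48/85 - 126) = √(-10662/85) = I*√906270/85 ≈ 11.2*I)
(a + 117)*(-48) = (I*√906270/85 + 117)*(-48) = (117 + I*√906270/85)*(-48) = -5616 - 48*I*√906270/85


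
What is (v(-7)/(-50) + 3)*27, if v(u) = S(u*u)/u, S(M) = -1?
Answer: 28323/350 ≈ 80.923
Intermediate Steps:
v(u) = -1/u
(v(-7)/(-50) + 3)*27 = (-1/(-7)/(-50) + 3)*27 = (-1*(-⅐)*(-1/50) + 3)*27 = ((⅐)*(-1/50) + 3)*27 = (-1/350 + 3)*27 = (1049/350)*27 = 28323/350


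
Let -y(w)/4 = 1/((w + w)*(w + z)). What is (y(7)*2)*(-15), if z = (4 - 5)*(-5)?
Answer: 5/7 ≈ 0.71429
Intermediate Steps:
z = 5 (z = -1*(-5) = 5)
y(w) = -2/(w*(5 + w)) (y(w) = -4*1/((w + 5)*(w + w)) = -4*1/(2*w*(5 + w)) = -2/(w*(5 + w)))
(y(7)*2)*(-15) = (-2/(7*(5 + 7))*2)*(-15) = (-2*⅐/12*2)*(-15) = (-2*⅐*1/12*2)*(-15) = -1/42*2*(-15) = -1/21*(-15) = 5/7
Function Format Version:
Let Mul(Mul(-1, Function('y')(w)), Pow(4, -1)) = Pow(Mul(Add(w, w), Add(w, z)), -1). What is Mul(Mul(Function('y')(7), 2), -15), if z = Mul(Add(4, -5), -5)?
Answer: Rational(5, 7) ≈ 0.71429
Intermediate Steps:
z = 5 (z = Mul(-1, -5) = 5)
Function('y')(w) = Mul(-2, Pow(w, -1), Pow(Add(5, w), -1)) (Function('y')(w) = Mul(-4, Pow(Mul(Add(w, w), Add(w, 5)), -1)) = Mul(-4, Pow(Mul(Mul(2, w), Add(5, w)), -1)) = Mul(-4, Pow(Mul(2, w, Add(5, w)), -1)) = Mul(-4, Mul(Rational(1, 2), Pow(w, -1), Pow(Add(5, w), -1))) = Mul(-2, Pow(w, -1), Pow(Add(5, w), -1)))
Mul(Mul(Function('y')(7), 2), -15) = Mul(Mul(Mul(-2, Pow(7, -1), Pow(Add(5, 7), -1)), 2), -15) = Mul(Mul(Mul(-2, Rational(1, 7), Pow(12, -1)), 2), -15) = Mul(Mul(Mul(-2, Rational(1, 7), Rational(1, 12)), 2), -15) = Mul(Mul(Rational(-1, 42), 2), -15) = Mul(Rational(-1, 21), -15) = Rational(5, 7)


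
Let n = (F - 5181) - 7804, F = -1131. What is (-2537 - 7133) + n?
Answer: -23786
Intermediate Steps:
n = -14116 (n = (-1131 - 5181) - 7804 = -6312 - 7804 = -14116)
(-2537 - 7133) + n = (-2537 - 7133) - 14116 = -9670 - 14116 = -23786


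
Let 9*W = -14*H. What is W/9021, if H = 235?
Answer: -3290/81189 ≈ -0.040523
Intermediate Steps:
W = -3290/9 (W = (-14*235)/9 = (⅑)*(-3290) = -3290/9 ≈ -365.56)
W/9021 = -3290/9/9021 = -3290/9*1/9021 = -3290/81189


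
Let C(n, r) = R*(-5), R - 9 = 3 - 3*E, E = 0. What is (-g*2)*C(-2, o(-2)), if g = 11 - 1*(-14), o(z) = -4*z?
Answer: 3000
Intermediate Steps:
R = 12 (R = 9 + (3 - 3*0) = 9 + (3 + 0) = 9 + 3 = 12)
C(n, r) = -60 (C(n, r) = 12*(-5) = -60)
g = 25 (g = 11 + 14 = 25)
(-g*2)*C(-2, o(-2)) = (-1*25*2)*(-60) = -25*2*(-60) = -50*(-60) = 3000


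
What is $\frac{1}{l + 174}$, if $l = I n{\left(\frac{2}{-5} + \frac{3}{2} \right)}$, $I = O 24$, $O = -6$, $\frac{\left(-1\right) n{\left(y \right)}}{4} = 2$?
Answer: $\frac{1}{1326} \approx 0.00075415$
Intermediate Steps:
$n{\left(y \right)} = -8$ ($n{\left(y \right)} = \left(-4\right) 2 = -8$)
$I = -144$ ($I = \left(-6\right) 24 = -144$)
$l = 1152$ ($l = \left(-144\right) \left(-8\right) = 1152$)
$\frac{1}{l + 174} = \frac{1}{1152 + 174} = \frac{1}{1326}$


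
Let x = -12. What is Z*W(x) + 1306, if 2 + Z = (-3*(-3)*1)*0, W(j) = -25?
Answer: 1356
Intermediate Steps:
Z = -2 (Z = -2 + (-3*(-3)*1)*0 = -2 + (9*1)*0 = -2 + 9*0 = -2 + 0 = -2)
Z*W(x) + 1306 = -2*(-25) + 1306 = 50 + 1306 = 1356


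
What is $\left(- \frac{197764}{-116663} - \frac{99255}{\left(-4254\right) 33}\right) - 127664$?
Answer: $- \frac{696921056902237}{5459128422} \approx -1.2766 \cdot 10^{5}$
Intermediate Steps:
$\left(- \frac{197764}{-116663} - \frac{99255}{\left(-4254\right) 33}\right) - 127664 = \left(\left(-197764\right) \left(- \frac{1}{116663}\right) - \frac{99255}{-140382}\right) - 127664 = \left(\frac{197764}{116663} - - \frac{33085}{46794}\right) - 127664 = \left(\frac{197764}{116663} + \frac{33085}{46794}\right) - 127664 = \frac{13113963971}{5459128422} - 127664 = - \frac{696921056902237}{5459128422}$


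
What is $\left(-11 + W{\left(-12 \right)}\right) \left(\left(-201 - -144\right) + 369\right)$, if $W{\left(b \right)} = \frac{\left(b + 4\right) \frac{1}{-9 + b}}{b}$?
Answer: $- \frac{72280}{21} \approx -3441.9$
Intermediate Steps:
$W{\left(b \right)} = \frac{4 + b}{b \left(-9 + b\right)}$ ($W{\left(b \right)} = \frac{\left(4 + b\right) \frac{1}{-9 + b}}{b} = \frac{\frac{1}{-9 + b} \left(4 + b\right)}{b} = \frac{4 + b}{b \left(-9 + b\right)}$)
$\left(-11 + W{\left(-12 \right)}\right) \left(\left(-201 - -144\right) + 369\right) = \left(-11 + \frac{4 - 12}{\left(-12\right) \left(-9 - 12\right)}\right) \left(\left(-201 - -144\right) + 369\right) = \left(-11 - \frac{1}{12} \frac{1}{-21} \left(-8\right)\right) \left(\left(-201 + 144\right) + 369\right) = \left(-11 - \left(- \frac{1}{252}\right) \left(-8\right)\right) \left(-57 + 369\right) = \left(-11 - \frac{2}{63}\right) 312 = \left(- \frac{695}{63}\right) 312 = - \frac{72280}{21}$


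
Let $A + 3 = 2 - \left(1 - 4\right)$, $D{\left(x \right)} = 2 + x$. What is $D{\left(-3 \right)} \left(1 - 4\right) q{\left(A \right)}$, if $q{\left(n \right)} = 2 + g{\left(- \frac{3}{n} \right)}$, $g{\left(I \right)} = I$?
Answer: $\frac{3}{2} \approx 1.5$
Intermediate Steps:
$A = 2$ ($A = -3 + \left(2 - \left(1 - 4\right)\right) = -3 + \left(2 - -3\right) = -3 + \left(2 + 3\right) = -3 + 5 = 2$)
$q{\left(n \right)} = 2 - \frac{3}{n}$
$D{\left(-3 \right)} \left(1 - 4\right) q{\left(A \right)} = \left(2 - 3\right) \left(1 - 4\right) \left(2 - \frac{3}{2}\right) = - (1 - 4) \left(2 - \frac{3}{2}\right) = \left(-1\right) \left(-3\right) \left(2 - \frac{3}{2}\right) = 3 \cdot \frac{1}{2} = \frac{3}{2}$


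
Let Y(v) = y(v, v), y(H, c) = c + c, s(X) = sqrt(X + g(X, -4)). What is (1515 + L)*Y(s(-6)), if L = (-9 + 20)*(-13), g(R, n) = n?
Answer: 2744*I*sqrt(10) ≈ 8677.3*I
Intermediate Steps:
s(X) = sqrt(-4 + X) (s(X) = sqrt(X - 4) = sqrt(-4 + X))
y(H, c) = 2*c
L = -143 (L = 11*(-13) = -143)
Y(v) = 2*v
(1515 + L)*Y(s(-6)) = (1515 - 143)*(2*sqrt(-4 - 6)) = 1372*(2*sqrt(-10)) = 1372*(2*(I*sqrt(10))) = 1372*(2*I*sqrt(10)) = 2744*I*sqrt(10)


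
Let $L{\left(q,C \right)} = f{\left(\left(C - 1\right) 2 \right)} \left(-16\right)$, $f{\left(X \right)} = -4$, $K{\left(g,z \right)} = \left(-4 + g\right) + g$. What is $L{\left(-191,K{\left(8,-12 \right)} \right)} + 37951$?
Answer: $38015$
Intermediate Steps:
$K{\left(g,z \right)} = -4 + 2 g$
$L{\left(q,C \right)} = 64$ ($L{\left(q,C \right)} = \left(-4\right) \left(-16\right) = 64$)
$L{\left(-191,K{\left(8,-12 \right)} \right)} + 37951 = 64 + 37951 = 38015$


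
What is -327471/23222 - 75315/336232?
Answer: -3289858653/229646456 ≈ -14.326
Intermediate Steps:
-327471/23222 - 75315/336232 = -327471*1/23222 - 75315*1/336232 = -19263/1366 - 75315/336232 = -3289858653/229646456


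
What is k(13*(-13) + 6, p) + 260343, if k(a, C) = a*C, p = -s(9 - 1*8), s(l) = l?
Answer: 260506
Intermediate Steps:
p = -1 (p = -(9 - 1*8) = -(9 - 8) = -1*1 = -1)
k(a, C) = C*a
k(13*(-13) + 6, p) + 260343 = -(13*(-13) + 6) + 260343 = -(-169 + 6) + 260343 = -1*(-163) + 260343 = 163 + 260343 = 260506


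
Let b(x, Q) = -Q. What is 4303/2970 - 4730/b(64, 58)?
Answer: 7148837/86130 ≈ 83.000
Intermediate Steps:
4303/2970 - 4730/b(64, 58) = 4303/2970 - 4730/((-1*58)) = 4303*(1/2970) - 4730/(-58) = 4303/2970 - 4730*(-1/58) = 4303/2970 + 2365/29 = 7148837/86130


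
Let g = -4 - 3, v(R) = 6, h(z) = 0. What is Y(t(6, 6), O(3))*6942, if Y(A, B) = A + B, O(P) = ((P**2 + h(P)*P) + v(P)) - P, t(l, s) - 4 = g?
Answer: 62478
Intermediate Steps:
g = -7
t(l, s) = -3 (t(l, s) = 4 - 7 = -3)
O(P) = 6 + P**2 - P (O(P) = ((P**2 + 0*P) + 6) - P = ((P**2 + 0) + 6) - P = (P**2 + 6) - P = (6 + P**2) - P = 6 + P**2 - P)
Y(t(6, 6), O(3))*6942 = (-3 + (6 + 3**2 - 1*3))*6942 = (-3 + (6 + 9 - 3))*6942 = (-3 + 12)*6942 = 9*6942 = 62478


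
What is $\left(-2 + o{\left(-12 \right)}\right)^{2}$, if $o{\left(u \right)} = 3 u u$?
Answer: $184900$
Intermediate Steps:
$o{\left(u \right)} = 3 u^{2}$
$\left(-2 + o{\left(-12 \right)}\right)^{2} = \left(-2 + 3 \left(-12\right)^{2}\right)^{2} = \left(-2 + 3 \cdot 144\right)^{2} = \left(-2 + 432\right)^{2} = 430^{2} = 184900$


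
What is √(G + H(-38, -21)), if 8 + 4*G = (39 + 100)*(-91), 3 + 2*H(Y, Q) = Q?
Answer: 11*I*√105/2 ≈ 56.358*I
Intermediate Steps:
H(Y, Q) = -3/2 + Q/2
G = -12657/4 (G = -2 + ((39 + 100)*(-91))/4 = -2 + (139*(-91))/4 = -2 + (¼)*(-12649) = -2 - 12649/4 = -12657/4 ≈ -3164.3)
√(G + H(-38, -21)) = √(-12657/4 + (-3/2 + (½)*(-21))) = √(-12657/4 + (-3/2 - 21/2)) = √(-12657/4 - 12) = √(-12705/4) = 11*I*√105/2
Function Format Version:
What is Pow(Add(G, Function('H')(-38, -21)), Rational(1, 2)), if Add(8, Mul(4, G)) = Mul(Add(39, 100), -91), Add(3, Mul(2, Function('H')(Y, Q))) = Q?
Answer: Mul(Rational(11, 2), I, Pow(105, Rational(1, 2))) ≈ Mul(56.358, I)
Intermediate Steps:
Function('H')(Y, Q) = Add(Rational(-3, 2), Mul(Rational(1, 2), Q))
G = Rational(-12657, 4) (G = Add(-2, Mul(Rational(1, 4), Mul(Add(39, 100), -91))) = Add(-2, Mul(Rational(1, 4), Mul(139, -91))) = Add(-2, Mul(Rational(1, 4), -12649)) = Add(-2, Rational(-12649, 4)) = Rational(-12657, 4) ≈ -3164.3)
Pow(Add(G, Function('H')(-38, -21)), Rational(1, 2)) = Pow(Add(Rational(-12657, 4), Add(Rational(-3, 2), Mul(Rational(1, 2), -21))), Rational(1, 2)) = Pow(Add(Rational(-12657, 4), Add(Rational(-3, 2), Rational(-21, 2))), Rational(1, 2)) = Pow(Add(Rational(-12657, 4), -12), Rational(1, 2)) = Pow(Rational(-12705, 4), Rational(1, 2)) = Mul(Rational(11, 2), I, Pow(105, Rational(1, 2)))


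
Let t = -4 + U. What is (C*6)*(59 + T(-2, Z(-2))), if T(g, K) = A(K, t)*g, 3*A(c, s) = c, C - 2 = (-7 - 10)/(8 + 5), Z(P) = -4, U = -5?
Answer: 3330/13 ≈ 256.15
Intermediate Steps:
t = -9 (t = -4 - 5 = -9)
C = 9/13 (C = 2 + (-7 - 10)/(8 + 5) = 2 - 17/13 = 9/13 ≈ 0.69231)
A(c, s) = c/3
T(g, K) = K*g/3 (T(g, K) = (K/3)*g = K*g/3)
(C*6)*(59 + T(-2, Z(-2))) = ((9/13)*6)*(59 + (⅓)*(-4)*(-2)) = 54*(59 + 8/3)/13 = (54/13)*(185/3) = 3330/13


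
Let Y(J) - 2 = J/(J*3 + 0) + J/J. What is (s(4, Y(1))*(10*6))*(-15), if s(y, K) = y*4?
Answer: -14400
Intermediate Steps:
Y(J) = 10/3 (Y(J) = 2 + (J/(J*3 + 0) + J/J) = 2 + (J/(3*J + 0) + 1) = 2 + (J/((3*J)) + 1) = 2 + (J*(1/(3*J)) + 1) = 2 + (⅓ + 1) = 2 + 4/3 = 10/3)
s(y, K) = 4*y
(s(4, Y(1))*(10*6))*(-15) = ((4*4)*(10*6))*(-15) = (16*60)*(-15) = 960*(-15) = -14400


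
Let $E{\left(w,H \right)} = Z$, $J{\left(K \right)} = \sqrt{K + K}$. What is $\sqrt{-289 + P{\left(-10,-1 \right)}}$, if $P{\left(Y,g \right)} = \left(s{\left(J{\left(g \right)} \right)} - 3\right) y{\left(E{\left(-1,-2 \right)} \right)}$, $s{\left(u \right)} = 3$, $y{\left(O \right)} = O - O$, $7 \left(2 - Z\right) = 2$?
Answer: $17 i \approx 17.0 i$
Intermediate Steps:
$Z = \frac{12}{7}$ ($Z = 2 - \frac{2}{7} = \frac{12}{7} \approx 1.7143$)
$J{\left(K \right)} = \sqrt{2} \sqrt{K}$ ($J{\left(K \right)} = \sqrt{2 K} = \sqrt{2} \sqrt{K}$)
$E{\left(w,H \right)} = \frac{12}{7}$
$y{\left(O \right)} = 0$
$P{\left(Y,g \right)} = 0$ ($P{\left(Y,g \right)} = \left(3 - 3\right) 0 = 0 \cdot 0 = 0$)
$\sqrt{-289 + P{\left(-10,-1 \right)}} = \sqrt{-289 + 0} = \sqrt{-289} = 17 i$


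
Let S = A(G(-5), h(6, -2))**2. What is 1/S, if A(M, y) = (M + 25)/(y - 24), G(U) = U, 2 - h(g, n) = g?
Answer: 49/25 ≈ 1.9600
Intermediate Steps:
h(g, n) = 2 - g
A(M, y) = (25 + M)/(-24 + y)
S = 25/49 (S = ((25 - 5)/(-24 + (2 - 1*6)))**2 = (20/(-24 + (2 - 6)))**2 = (20/(-24 - 4))**2 = (20/(-28))**2 = (-1/28*20)**2 = (-5/7)**2 = 25/49 ≈ 0.51020)
1/S = 1/(25/49) = 49/25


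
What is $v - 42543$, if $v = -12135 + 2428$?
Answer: $-52250$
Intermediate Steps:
$v = -9707$
$v - 42543 = -9707 - 42543 = -52250$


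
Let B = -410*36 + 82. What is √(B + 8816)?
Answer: I*√5862 ≈ 76.564*I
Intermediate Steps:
B = -14678 (B = -82*180 + 82 = -14760 + 82 = -14678)
√(B + 8816) = √(-14678 + 8816) = √(-5862) = I*√5862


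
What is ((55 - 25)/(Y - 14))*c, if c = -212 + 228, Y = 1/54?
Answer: -5184/151 ≈ -34.331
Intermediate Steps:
Y = 1/54 ≈ 0.018519
c = 16
((55 - 25)/(Y - 14))*c = ((55 - 25)/(1/54 - 14))*16 = (30/(-755/54))*16 = (30*(-54/755))*16 = -324/151*16 = -5184/151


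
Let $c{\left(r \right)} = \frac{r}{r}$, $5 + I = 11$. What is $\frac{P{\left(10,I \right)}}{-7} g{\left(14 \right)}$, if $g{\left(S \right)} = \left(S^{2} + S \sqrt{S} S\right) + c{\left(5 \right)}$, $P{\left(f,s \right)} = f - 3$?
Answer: $-197 - 196 \sqrt{14} \approx -930.37$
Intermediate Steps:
$I = 6$ ($I = -5 + 11 = 6$)
$P{\left(f,s \right)} = -3 + f$ ($P{\left(f,s \right)} = f - 3 = -3 + f$)
$c{\left(r \right)} = 1$
$g{\left(S \right)} = 1 + S^{2} + S^{\frac{5}{2}}$ ($g{\left(S \right)} = \left(S^{2} + S \sqrt{S} S\right) + 1 = \left(S^{2} + S^{\frac{3}{2}} S\right) + 1 = \left(S^{2} + S^{\frac{5}{2}}\right) + 1 = 1 + S^{2} + S^{\frac{5}{2}}$)
$\frac{P{\left(10,I \right)}}{-7} g{\left(14 \right)} = \frac{-3 + 10}{-7} \left(1 + 14^{2} + 14^{\frac{5}{2}}\right) = 7 \left(- \frac{1}{7}\right) \left(1 + 196 + 196 \sqrt{14}\right) = - (197 + 196 \sqrt{14}) = -197 - 196 \sqrt{14}$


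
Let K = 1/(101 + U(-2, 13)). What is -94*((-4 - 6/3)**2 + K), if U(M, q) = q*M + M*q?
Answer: -165910/49 ≈ -3385.9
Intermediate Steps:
U(M, q) = 2*M*q (U(M, q) = M*q + M*q = 2*M*q)
K = 1/49 (K = 1/(101 + 2*(-2)*13) = 1/(101 - 52) = 1/49 ≈ 0.020408)
-94*((-4 - 6/3)**2 + K) = -94*((-4 - 6/3)**2 + 1/49) = -94*((-4 - 6*1/3)**2 + 1/49) = -94*((-4 - 2)**2 + 1/49) = -94*((-6)**2 + 1/49) = -94*(36 + 1/49) = -94*1765/49 = -165910/49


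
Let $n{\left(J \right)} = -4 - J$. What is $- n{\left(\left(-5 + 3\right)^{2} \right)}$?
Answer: $8$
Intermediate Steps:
$- n{\left(\left(-5 + 3\right)^{2} \right)} = - (-4 - \left(-5 + 3\right)^{2}) = - (-4 - \left(-2\right)^{2}) = - (-4 - 4) = \left(-1\right) \left(-8\right) = 8$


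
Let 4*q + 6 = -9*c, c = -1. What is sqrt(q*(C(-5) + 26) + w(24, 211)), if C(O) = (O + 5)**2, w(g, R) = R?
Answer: sqrt(922)/2 ≈ 15.182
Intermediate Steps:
C(O) = (5 + O)**2
q = 3/4 (q = -3/2 + (-9*(-1))/4 = -3/2 + (1/4)*9 = -3/2 + 9/4 = 3/4 ≈ 0.75000)
sqrt(q*(C(-5) + 26) + w(24, 211)) = sqrt(3*((5 - 5)**2 + 26)/4 + 211) = sqrt(3*(0**2 + 26)/4 + 211) = sqrt(3*(0 + 26)/4 + 211) = sqrt((3/4)*26 + 211) = sqrt(39/2 + 211) = sqrt(461/2) = sqrt(922)/2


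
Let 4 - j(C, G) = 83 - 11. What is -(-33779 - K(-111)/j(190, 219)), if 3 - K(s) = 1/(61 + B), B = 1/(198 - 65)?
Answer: 18637606599/551752 ≈ 33779.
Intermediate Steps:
B = 1/133 ≈ 0.0075188
j(C, G) = -68 (j(C, G) = 4 - (83 - 11) = 4 - 1*72 = 4 - 72 = -68)
K(s) = 24209/8114 (K(s) = 3 - 1/(61 + 1/133) = 3 - 1/8114/133 = 3 - 1*133/8114 = 3 - 133/8114 = 24209/8114)
-(-33779 - K(-111)/j(190, 219)) = -(-33779 - 24209/(8114*(-68))) = -(-33779 - 24209*(-1)/(8114*68)) = -(-33779 - 1*(-24209/551752)) = -(-33779 + 24209/551752) = -1*(-18637606599/551752) = 18637606599/551752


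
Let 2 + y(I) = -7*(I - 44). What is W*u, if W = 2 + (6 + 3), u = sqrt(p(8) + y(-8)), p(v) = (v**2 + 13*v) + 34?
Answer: 22*sqrt(141) ≈ 261.24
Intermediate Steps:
p(v) = 34 + v**2 + 13*v
y(I) = 306 - 7*I (y(I) = -2 - 7*(I - 44) = -2 - 7*(-44 + I) = -2 + (308 - 7*I) = 306 - 7*I)
u = 2*sqrt(141) (u = sqrt((34 + 8**2 + 13*8) + (306 - 7*(-8))) = sqrt((34 + 64 + 104) + (306 + 56)) = sqrt(202 + 362) = sqrt(564) = 2*sqrt(141) ≈ 23.749)
W = 11 (W = 2 + 9 = 11)
W*u = 11*(2*sqrt(141)) = 22*sqrt(141)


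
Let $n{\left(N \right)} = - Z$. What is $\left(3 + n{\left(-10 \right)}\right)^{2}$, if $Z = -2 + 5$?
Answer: $0$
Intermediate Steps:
$Z = 3$
$n{\left(N \right)} = -3$ ($n{\left(N \right)} = \left(-1\right) 3 = -3$)
$\left(3 + n{\left(-10 \right)}\right)^{2} = \left(3 - 3\right)^{2} = 0^{2} = 0$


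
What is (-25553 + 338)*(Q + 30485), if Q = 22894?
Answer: -1345951485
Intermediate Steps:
(-25553 + 338)*(Q + 30485) = (-25553 + 338)*(22894 + 30485) = -25215*53379 = -1345951485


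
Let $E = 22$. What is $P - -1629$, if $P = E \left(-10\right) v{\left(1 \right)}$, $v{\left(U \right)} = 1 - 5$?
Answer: $2509$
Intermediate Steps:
$v{\left(U \right)} = -4$ ($v{\left(U \right)} = 1 - 5 = -4$)
$P = 880$ ($P = 22 \left(-10\right) \left(-4\right) = \left(-220\right) \left(-4\right) = 880$)
$P - -1629 = 880 - -1629 = 880 + 1629 = 2509$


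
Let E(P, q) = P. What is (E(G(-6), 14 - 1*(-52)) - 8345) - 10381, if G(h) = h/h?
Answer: -18725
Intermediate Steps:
G(h) = 1
(E(G(-6), 14 - 1*(-52)) - 8345) - 10381 = (1 - 8345) - 10381 = -8344 - 10381 = -18725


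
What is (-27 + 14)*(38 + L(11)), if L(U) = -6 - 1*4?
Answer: -364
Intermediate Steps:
L(U) = -10 (L(U) = -6 - 4 = -10)
(-27 + 14)*(38 + L(11)) = (-27 + 14)*(38 - 10) = -13*28 = -364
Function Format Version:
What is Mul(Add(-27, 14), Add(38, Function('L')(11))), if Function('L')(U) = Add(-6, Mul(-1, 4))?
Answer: -364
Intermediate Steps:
Function('L')(U) = -10 (Function('L')(U) = Add(-6, -4) = -10)
Mul(Add(-27, 14), Add(38, Function('L')(11))) = Mul(Add(-27, 14), Add(38, -10)) = Mul(-13, 28) = -364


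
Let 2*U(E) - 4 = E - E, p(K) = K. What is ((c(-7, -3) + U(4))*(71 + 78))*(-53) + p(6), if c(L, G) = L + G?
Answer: 63182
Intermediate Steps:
U(E) = 2 (U(E) = 2 + (E - E)/2 = 2 + (½)*0 = 2 + 0 = 2)
c(L, G) = G + L
((c(-7, -3) + U(4))*(71 + 78))*(-53) + p(6) = (((-3 - 7) + 2)*(71 + 78))*(-53) + 6 = ((-10 + 2)*149)*(-53) + 6 = -8*149*(-53) + 6 = -1192*(-53) + 6 = 63176 + 6 = 63182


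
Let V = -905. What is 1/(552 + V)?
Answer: -1/353 ≈ -0.0028329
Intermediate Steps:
1/(552 + V) = 1/(552 - 905) = 1/(-353) = -1/353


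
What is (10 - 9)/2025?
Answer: 1/2025 ≈ 0.00049383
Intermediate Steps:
(10 - 9)/2025 = 1*(1/2025) = 1/2025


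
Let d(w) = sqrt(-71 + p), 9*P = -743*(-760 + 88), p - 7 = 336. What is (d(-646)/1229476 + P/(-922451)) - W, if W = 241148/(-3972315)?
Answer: 691256796/1221421981355 + sqrt(17)/307369 ≈ 0.00057936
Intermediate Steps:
p = 343 (p = 7 + 336 = 343)
P = 166432/3 (P = (-743*(-760 + 88))/9 = (-743*(-672))/9 = (1/9)*499296 = 166432/3 ≈ 55477.)
d(w) = 4*sqrt(17) (d(w) = sqrt(-71 + 343) = sqrt(272) = 4*sqrt(17))
W = -241148/3972315 (W = 241148*(-1/3972315) = -241148/3972315 ≈ -0.060707)
(d(-646)/1229476 + P/(-922451)) - W = ((4*sqrt(17))/1229476 + (166432/3)/(-922451)) - 1*(-241148/3972315) = ((4*sqrt(17))*(1/1229476) + (166432/3)*(-1/922451)) + 241148/3972315 = (sqrt(17)/307369 - 166432/2767353) + 241148/3972315 = (-166432/2767353 + sqrt(17)/307369) + 241148/3972315 = 691256796/1221421981355 + sqrt(17)/307369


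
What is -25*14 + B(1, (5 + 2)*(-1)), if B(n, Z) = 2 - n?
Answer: -349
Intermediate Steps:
-25*14 + B(1, (5 + 2)*(-1)) = -25*14 + (2 - 1*1) = -350 + (2 - 1) = -350 + 1 = -349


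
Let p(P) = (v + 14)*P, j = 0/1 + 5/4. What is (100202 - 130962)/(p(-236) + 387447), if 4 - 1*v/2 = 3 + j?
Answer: -30760/384261 ≈ -0.080050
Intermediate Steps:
j = 5/4 (j = 0*1 + 5*(¼) = 0 + 5/4 = 5/4 ≈ 1.2500)
v = -½ (v = 8 - 2*(3 + 5/4) = 8 - 2*17/4 = 8 - 17/2 = -½ ≈ -0.50000)
p(P) = 27*P/2 (p(P) = (-½ + 14)*P = 27*P/2)
(100202 - 130962)/(p(-236) + 387447) = (100202 - 130962)/((27/2)*(-236) + 387447) = -30760/(-3186 + 387447) = -30760/384261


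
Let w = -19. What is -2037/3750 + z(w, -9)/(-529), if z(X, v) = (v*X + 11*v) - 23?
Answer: -420441/661250 ≈ -0.63583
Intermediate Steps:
z(X, v) = -23 + 11*v + X*v (z(X, v) = (X*v + 11*v) - 23 = (11*v + X*v) - 23 = -23 + 11*v + X*v)
-2037/3750 + z(w, -9)/(-529) = -2037/3750 + (-23 + 11*(-9) - 19*(-9))/(-529) = -2037*1/3750 + (-23 - 99 + 171)*(-1/529) = -679/1250 + 49*(-1/529) = -679/1250 - 49/529 = -420441/661250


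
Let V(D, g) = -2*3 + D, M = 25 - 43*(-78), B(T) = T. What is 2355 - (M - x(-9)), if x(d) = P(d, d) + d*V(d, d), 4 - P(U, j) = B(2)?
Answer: -887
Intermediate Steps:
P(U, j) = 2 (P(U, j) = 4 - 1*2 = 4 - 2 = 2)
M = 3379 (M = 25 + 3354 = 3379)
V(D, g) = -6 + D
x(d) = 2 + d*(-6 + d)
2355 - (M - x(-9)) = 2355 - (3379 - (2 - 9*(-6 - 9))) = 2355 - (3379 - (2 - 9*(-15))) = 2355 - (3379 - (2 + 135)) = 2355 - (3379 - 1*137) = 2355 - (3379 - 137) = 2355 - 1*3242 = 2355 - 3242 = -887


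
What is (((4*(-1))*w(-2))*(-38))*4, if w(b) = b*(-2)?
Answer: 2432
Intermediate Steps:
w(b) = -2*b
(((4*(-1))*w(-2))*(-38))*4 = (((4*(-1))*(-2*(-2)))*(-38))*4 = (-4*4*(-38))*4 = -16*(-38)*4 = 608*4 = 2432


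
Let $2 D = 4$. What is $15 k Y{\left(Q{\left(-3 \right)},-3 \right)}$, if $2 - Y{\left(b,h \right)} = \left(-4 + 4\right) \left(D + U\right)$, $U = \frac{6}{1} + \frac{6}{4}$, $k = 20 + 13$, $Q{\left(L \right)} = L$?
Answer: $990$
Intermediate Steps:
$D = 2$ ($D = \frac{1}{2} \cdot 4 = 2$)
$k = 33$
$U = \frac{15}{2}$ ($U = 6 \cdot 1 + 6 \cdot \frac{1}{4} = 6 + \frac{3}{2} = \frac{15}{2} \approx 7.5$)
$Y{\left(b,h \right)} = 2$ ($Y{\left(b,h \right)} = 2 - \left(-4 + 4\right) \left(2 + \frac{15}{2}\right) = 2 - 0 \cdot \frac{19}{2} = 2 - 0 = 2 + 0 = 2$)
$15 k Y{\left(Q{\left(-3 \right)},-3 \right)} = 15 \cdot 33 \cdot 2 = 495 \cdot 2 = 990$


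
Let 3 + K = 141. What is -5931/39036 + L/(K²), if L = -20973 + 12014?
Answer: -9639031/15487533 ≈ -0.62237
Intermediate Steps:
K = 138 (K = -3 + 141 = 138)
L = -8959
-5931/39036 + L/(K²) = -5931/39036 - 8959/(138²) = -5931*1/39036 - 8959/19044 = -1977/13012 - 8959*1/19044 = -1977/13012 - 8959/19044 = -9639031/15487533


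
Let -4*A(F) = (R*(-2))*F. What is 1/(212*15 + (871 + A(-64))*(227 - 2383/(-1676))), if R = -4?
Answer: 1676/387781845 ≈ 4.3220e-6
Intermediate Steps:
A(F) = -2*F (A(F) = -(-4*(-2))*F/4 = -2*F)
1/(212*15 + (871 + A(-64))*(227 - 2383/(-1676))) = 1/(212*15 + (871 - 2*(-64))*(227 - 2383/(-1676))) = 1/(3180 + (871 + 128)*(227 - 2383*(-1/1676))) = 1/(3180 + 999*(227 + 2383/1676)) = 1/(3180 + 999*(382835/1676)) = 1/(3180 + 382452165/1676) = 1/(387781845/1676) = 1676/387781845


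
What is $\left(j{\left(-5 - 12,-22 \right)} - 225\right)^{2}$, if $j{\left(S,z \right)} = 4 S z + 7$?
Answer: $1633284$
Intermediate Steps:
$j{\left(S,z \right)} = 7 + 4 S z$ ($j{\left(S,z \right)} = 4 S z + 7 = 7 + 4 S z$)
$\left(j{\left(-5 - 12,-22 \right)} - 225\right)^{2} = \left(\left(7 + 4 \left(-5 - 12\right) \left(-22\right)\right) - 225\right)^{2} = \left(\left(7 + 4 \left(-17\right) \left(-22\right)\right) - 225\right)^{2} = \left(\left(7 + 1496\right) - 225\right)^{2} = \left(1503 - 225\right)^{2} = 1278^{2} = 1633284$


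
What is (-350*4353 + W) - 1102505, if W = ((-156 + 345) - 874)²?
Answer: -2156830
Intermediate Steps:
W = 469225 (W = (189 - 874)² = (-685)² = 469225)
(-350*4353 + W) - 1102505 = (-350*4353 + 469225) - 1102505 = (-1523550 + 469225) - 1102505 = -1054325 - 1102505 = -2156830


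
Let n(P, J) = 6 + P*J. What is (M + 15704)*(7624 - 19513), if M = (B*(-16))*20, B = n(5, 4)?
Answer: -87788376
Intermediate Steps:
n(P, J) = 6 + J*P
B = 26 (B = 6 + 4*5 = 6 + 20 = 26)
M = -8320 (M = (26*(-16))*20 = -416*20 = -8320)
(M + 15704)*(7624 - 19513) = (-8320 + 15704)*(7624 - 19513) = 7384*(-11889) = -87788376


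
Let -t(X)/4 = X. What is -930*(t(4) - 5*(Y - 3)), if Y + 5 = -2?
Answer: -31620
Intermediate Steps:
Y = -7 (Y = -5 - 2 = -7)
t(X) = -4*X
-930*(t(4) - 5*(Y - 3)) = -930*(-4*4 - 5*(-7 - 3)) = -930*(-16 - 5*(-10)) = -930*(-16 + 50) = -930*34 = -31620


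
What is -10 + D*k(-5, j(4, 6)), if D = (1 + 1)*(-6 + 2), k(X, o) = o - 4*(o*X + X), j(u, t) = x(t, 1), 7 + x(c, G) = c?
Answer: -2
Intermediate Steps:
x(c, G) = -7 + c
j(u, t) = -7 + t
k(X, o) = o - 4*X - 4*X*o (k(X, o) = o - 4*(X*o + X) = o - 4*(X + X*o) = o + (-4*X - 4*X*o) = o - 4*X - 4*X*o)
D = -8 (D = 2*(-4) = -8)
-10 + D*k(-5, j(4, 6)) = -10 - 8*((-7 + 6) - 4*(-5) - 4*(-5)*(-7 + 6)) = -10 - 8*(-1 + 20 - 4*(-5)*(-1)) = -10 - 8*(-1 + 20 - 20) = -10 - 8*(-1) = -10 + 8 = -2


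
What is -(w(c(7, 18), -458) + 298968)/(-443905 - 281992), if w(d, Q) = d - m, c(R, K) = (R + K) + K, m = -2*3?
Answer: 299017/725897 ≈ 0.41193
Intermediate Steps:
m = -6
c(R, K) = R + 2*K (c(R, K) = (K + R) + K = R + 2*K)
w(d, Q) = 6 + d (w(d, Q) = d - 1*(-6) = d + 6 = 6 + d)
-(w(c(7, 18), -458) + 298968)/(-443905 - 281992) = -((6 + (7 + 2*18)) + 298968)/(-443905 - 281992) = -((6 + (7 + 36)) + 298968)/(-725897) = -((6 + 43) + 298968)*(-1)/725897 = -(49 + 298968)*(-1)/725897 = -299017*(-1)/725897 = -1*(-299017/725897) = 299017/725897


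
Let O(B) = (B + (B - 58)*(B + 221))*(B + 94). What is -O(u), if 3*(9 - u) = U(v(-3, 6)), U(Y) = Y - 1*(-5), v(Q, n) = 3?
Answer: 31801553/27 ≈ 1.1778e+6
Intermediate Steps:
U(Y) = 5 + Y (U(Y) = Y + 5 = 5 + Y)
u = 19/3 (u = 9 - (5 + 3)/3 = 9 - 1/3*8 = 9 - 8/3 = 19/3 ≈ 6.3333)
O(B) = (94 + B)*(B + (-58 + B)*(221 + B)) (O(B) = (B + (-58 + B)*(221 + B))*(94 + B) = (94 + B)*(B + (-58 + B)*(221 + B)))
-O(u) = -(-1204892 + (19/3)**3 + 258*(19/3)**2 + 2598*(19/3)) = -(-1204892 + 6859/27 + 258*(361/9) + 16454) = -(-1204892 + 6859/27 + 31046/3 + 16454) = -1*(-31801553/27) = 31801553/27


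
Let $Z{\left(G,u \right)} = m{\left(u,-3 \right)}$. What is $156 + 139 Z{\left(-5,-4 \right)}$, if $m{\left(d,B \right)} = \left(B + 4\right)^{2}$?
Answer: $295$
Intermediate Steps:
$m{\left(d,B \right)} = \left(4 + B\right)^{2}$
$Z{\left(G,u \right)} = 1$ ($Z{\left(G,u \right)} = \left(4 - 3\right)^{2} = 1^{2} = 1$)
$156 + 139 Z{\left(-5,-4 \right)} = 156 + 139 \cdot 1 = 156 + 139 = 295$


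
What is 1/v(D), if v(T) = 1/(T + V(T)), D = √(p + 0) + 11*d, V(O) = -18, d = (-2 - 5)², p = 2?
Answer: 521 + √2 ≈ 522.41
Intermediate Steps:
d = 49 (d = (-7)² = 49)
D = 539 + √2 (D = √(2 + 0) + 11*49 = √2 + 539 = 539 + √2 ≈ 540.41)
v(T) = 1/(-18 + T) (v(T) = 1/(T - 18) = 1/(-18 + T))
1/v(D) = 1/(1/(-18 + (539 + √2))) = 1/(1/(521 + √2)) = 521 + √2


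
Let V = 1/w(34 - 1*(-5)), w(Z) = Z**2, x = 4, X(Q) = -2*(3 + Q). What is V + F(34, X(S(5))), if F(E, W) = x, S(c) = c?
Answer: 6085/1521 ≈ 4.0007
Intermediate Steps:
X(Q) = -6 - 2*Q
F(E, W) = 4
V = 1/1521 (V = 1/((34 - 1*(-5))**2) = 1/((34 + 5)**2) = 1/(39**2) = 1/1521 ≈ 0.00065746)
V + F(34, X(S(5))) = 1/1521 + 4 = 6085/1521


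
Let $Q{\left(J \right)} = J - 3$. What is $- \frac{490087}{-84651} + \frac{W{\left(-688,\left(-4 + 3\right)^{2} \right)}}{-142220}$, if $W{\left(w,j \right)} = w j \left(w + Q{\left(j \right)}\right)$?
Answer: $\frac{1475732521}{601953261} \approx 2.4516$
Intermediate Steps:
$Q{\left(J \right)} = -3 + J$
$W{\left(w,j \right)} = j w \left(-3 + j + w\right)$ ($W{\left(w,j \right)} = w j \left(w + \left(-3 + j\right)\right) = j w \left(-3 + j + w\right)$)
$- \frac{490087}{-84651} + \frac{W{\left(-688,\left(-4 + 3\right)^{2} \right)}}{-142220} = - \frac{490087}{-84651} + \frac{\left(-4 + 3\right)^{2} \left(-688\right) \left(-3 + \left(-4 + 3\right)^{2} - 688\right)}{-142220} = \left(-490087\right) \left(- \frac{1}{84651}\right) + \left(-1\right)^{2} \left(-688\right) \left(-3 + \left(-1\right)^{2} - 688\right) \left(- \frac{1}{142220}\right) = \frac{490087}{84651} + 1 \left(-688\right) \left(-3 + 1 - 688\right) \left(- \frac{1}{142220}\right) = \frac{490087}{84651} + 1 \left(-688\right) \left(-690\right) \left(- \frac{1}{142220}\right) = \frac{490087}{84651} + 474720 \left(- \frac{1}{142220}\right) = \frac{490087}{84651} - \frac{23736}{7111} = \frac{1475732521}{601953261}$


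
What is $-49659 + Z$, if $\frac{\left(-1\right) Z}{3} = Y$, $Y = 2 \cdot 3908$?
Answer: $-73107$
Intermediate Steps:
$Y = 7816$
$Z = -23448$ ($Z = \left(-3\right) 7816 = -23448$)
$-49659 + Z = -49659 - 23448 = -73107$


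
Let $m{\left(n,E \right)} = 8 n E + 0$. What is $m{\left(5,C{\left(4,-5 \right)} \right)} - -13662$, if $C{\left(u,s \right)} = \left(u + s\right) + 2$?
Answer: $13702$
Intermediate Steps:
$C{\left(u,s \right)} = 2 + s + u$ ($C{\left(u,s \right)} = \left(s + u\right) + 2 = 2 + s + u$)
$m{\left(n,E \right)} = 8 E n$ ($m{\left(n,E \right)} = 8 E n + 0 = 8 E n$)
$m{\left(5,C{\left(4,-5 \right)} \right)} - -13662 = 8 \left(2 - 5 + 4\right) 5 - -13662 = 8 \cdot 1 \cdot 5 + 13662 = 40 + 13662 = 13702$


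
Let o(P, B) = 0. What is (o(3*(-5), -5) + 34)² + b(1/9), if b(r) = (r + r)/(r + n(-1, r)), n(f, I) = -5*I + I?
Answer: 3466/3 ≈ 1155.3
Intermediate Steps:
n(f, I) = -4*I
b(r) = -⅔ (b(r) = (r + r)/(r - 4*r) = (2*r)/((-3*r)) = (2*r)*(-1/(3*r)) = -⅔)
(o(3*(-5), -5) + 34)² + b(1/9) = (0 + 34)² - ⅔ = 34² - ⅔ = 1156 - ⅔ = 3466/3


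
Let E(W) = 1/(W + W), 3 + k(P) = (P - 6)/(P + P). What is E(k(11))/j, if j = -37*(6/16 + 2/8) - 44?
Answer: 88/32757 ≈ 0.0026864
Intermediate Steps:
j = -537/8 (j = -37*(6*(1/16) + 2*(⅛)) - 44 = -37*(3/8 + ¼) - 44 = -37*5/8 - 44 = -185/8 - 44 = -537/8 ≈ -67.125)
k(P) = -3 + (-6 + P)/(2*P) (k(P) = -3 + (P - 6)/(P + P) = -3 + (-6 + P)/((2*P)) = -3 + (-6 + P)*(1/(2*P)) = -3 + (-6 + P)/(2*P))
E(W) = 1/(2*W)
E(k(11))/j = (1/(2*(-5/2 - 3/11)))/(-537/8) = (1/(2*(-5/2 - 3*1/11)))*(-8/537) = (1/(2*(-5/2 - 3/11)))*(-8/537) = (1/(2*(-61/22)))*(-8/537) = ((½)*(-22/61))*(-8/537) = -11/61*(-8/537) = 88/32757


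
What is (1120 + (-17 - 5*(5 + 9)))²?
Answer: 1067089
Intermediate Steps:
(1120 + (-17 - 5*(5 + 9)))² = (1120 + (-17 - 5*14))² = (1120 + (-17 - 70))² = (1120 - 87)² = 1033² = 1067089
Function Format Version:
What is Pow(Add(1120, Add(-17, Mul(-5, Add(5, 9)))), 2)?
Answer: 1067089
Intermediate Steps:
Pow(Add(1120, Add(-17, Mul(-5, Add(5, 9)))), 2) = Pow(Add(1120, Add(-17, Mul(-5, 14))), 2) = Pow(Add(1120, Add(-17, -70)), 2) = Pow(Add(1120, -87), 2) = Pow(1033, 2) = 1067089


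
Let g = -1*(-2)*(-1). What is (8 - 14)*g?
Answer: 12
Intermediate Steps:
g = -2 (g = 2*(-1) = -2)
(8 - 14)*g = (8 - 14)*(-2) = -6*(-2) = 12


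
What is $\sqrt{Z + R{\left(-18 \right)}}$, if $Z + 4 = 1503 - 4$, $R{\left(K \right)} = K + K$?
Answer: $\sqrt{1459} \approx 38.197$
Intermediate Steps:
$R{\left(K \right)} = 2 K$
$Z = 1495$ ($Z = -4 + \left(1503 - 4\right) = -4 + 1499 = 1495$)
$\sqrt{Z + R{\left(-18 \right)}} = \sqrt{1495 + 2 \left(-18\right)} = \sqrt{1495 - 36} = \sqrt{1459}$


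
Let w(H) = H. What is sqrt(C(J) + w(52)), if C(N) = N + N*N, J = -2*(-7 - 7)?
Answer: 12*sqrt(6) ≈ 29.394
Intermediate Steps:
J = 28 (J = -2*(-14) = 28)
C(N) = N + N**2
sqrt(C(J) + w(52)) = sqrt(28*(1 + 28) + 52) = sqrt(28*29 + 52) = sqrt(812 + 52) = sqrt(864) = 12*sqrt(6)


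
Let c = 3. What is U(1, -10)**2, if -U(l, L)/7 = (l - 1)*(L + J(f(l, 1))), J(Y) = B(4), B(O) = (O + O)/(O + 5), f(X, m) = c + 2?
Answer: 0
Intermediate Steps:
f(X, m) = 5 (f(X, m) = 3 + 2 = 5)
B(O) = 2*O/(5 + O) (B(O) = (2*O)/(5 + O) = 2*O/(5 + O))
J(Y) = 8/9 (J(Y) = 2*4/(5 + 4) = 2*4/9 = 2*4*(1/9) = 8/9)
U(l, L) = -7*(-1 + l)*(8/9 + L) (U(l, L) = -7*(l - 1)*(L + 8/9) = -7*(-1 + l)*(8/9 + L))
U(1, -10)**2 = (56/9 + 7*(-10) - 56/9*1 - 7*(-10)*1)**2 = (56/9 - 70 - 56/9 + 70)**2 = 0**2 = 0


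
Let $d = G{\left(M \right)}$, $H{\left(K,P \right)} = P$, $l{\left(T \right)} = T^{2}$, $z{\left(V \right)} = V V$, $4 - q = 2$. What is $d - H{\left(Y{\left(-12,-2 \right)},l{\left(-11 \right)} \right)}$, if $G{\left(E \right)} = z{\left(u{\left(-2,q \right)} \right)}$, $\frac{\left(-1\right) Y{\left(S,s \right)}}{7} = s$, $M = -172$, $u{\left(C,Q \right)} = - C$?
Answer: $-117$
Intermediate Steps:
$q = 2$ ($q = 4 - 2 = 2$)
$Y{\left(S,s \right)} = - 7 s$
$z{\left(V \right)} = V^{2}$
$G{\left(E \right)} = 4$ ($G{\left(E \right)} = \left(\left(-1\right) \left(-2\right)\right)^{2} = 2^{2} = 4$)
$d = 4$
$d - H{\left(Y{\left(-12,-2 \right)},l{\left(-11 \right)} \right)} = 4 - \left(-11\right)^{2} = 4 - 121 = -117$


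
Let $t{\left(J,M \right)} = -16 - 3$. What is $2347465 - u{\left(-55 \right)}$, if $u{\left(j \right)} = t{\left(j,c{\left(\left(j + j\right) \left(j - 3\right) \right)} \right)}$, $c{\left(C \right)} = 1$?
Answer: $2347484$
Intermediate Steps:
$t{\left(J,M \right)} = -19$ ($t{\left(J,M \right)} = -16 - 3 = -19$)
$u{\left(j \right)} = -19$
$2347465 - u{\left(-55 \right)} = 2347465 - -19 = 2347465 + 19 = 2347484$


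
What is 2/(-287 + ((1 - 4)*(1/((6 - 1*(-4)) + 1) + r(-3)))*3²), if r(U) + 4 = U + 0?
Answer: -22/1105 ≈ -0.019910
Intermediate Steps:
r(U) = -4 + U (r(U) = -4 + (U + 0) = -4 + U)
2/(-287 + ((1 - 4)*(1/((6 - 1*(-4)) + 1) + r(-3)))*3²) = 2/(-287 + ((1 - 4)*(1/((6 - 1*(-4)) + 1) + (-4 - 3)))*3²) = 2/(-287 - 3*(1/((6 + 4) + 1) - 7)*9) = 2/(-287 - 3*(1/(10 + 1) - 7)*9) = 2/(-287 - 3*(1/11 - 7)*9) = 2/(-287 - 3*(-76/11)*9) = 2/(-287 + (228/11)*9) = 2/(-287 + 2052/11) = 2/(-1105/11) = 2*(-11/1105) = -22/1105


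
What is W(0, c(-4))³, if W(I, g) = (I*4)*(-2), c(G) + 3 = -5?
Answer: 0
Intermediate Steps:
c(G) = -8 (c(G) = -3 - 5 = -8)
W(I, g) = -8*I (W(I, g) = (4*I)*(-2) = -8*I)
W(0, c(-4))³ = (-8*0)³ = 0³ = 0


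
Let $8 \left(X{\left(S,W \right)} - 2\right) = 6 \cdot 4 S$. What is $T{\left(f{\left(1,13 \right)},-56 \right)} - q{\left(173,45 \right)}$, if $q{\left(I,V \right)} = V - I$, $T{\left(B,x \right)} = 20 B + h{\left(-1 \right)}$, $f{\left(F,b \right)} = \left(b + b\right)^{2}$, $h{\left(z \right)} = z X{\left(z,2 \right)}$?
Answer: $13649$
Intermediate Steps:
$X{\left(S,W \right)} = 2 + 3 S$ ($X{\left(S,W \right)} = 2 + \frac{6 \cdot 4 S}{8} = 2 + \frac{24 S}{8} = 2 + 3 S$)
$h{\left(z \right)} = z \left(2 + 3 z\right)$
$f{\left(F,b \right)} = 4 b^{2}$ ($f{\left(F,b \right)} = \left(2 b\right)^{2} = 4 b^{2}$)
$T{\left(B,x \right)} = 1 + 20 B$ ($T{\left(B,x \right)} = 20 B - \left(2 + 3 \left(-1\right)\right) = 20 B - \left(2 - 3\right) = 20 B - -1 = 20 B + 1 = 1 + 20 B$)
$T{\left(f{\left(1,13 \right)},-56 \right)} - q{\left(173,45 \right)} = \left(1 + 20 \cdot 4 \cdot 13^{2}\right) - \left(45 - 173\right) = \left(1 + 20 \cdot 4 \cdot 169\right) - \left(45 - 173\right) = \left(1 + 20 \cdot 676\right) - -128 = \left(1 + 13520\right) + 128 = 13521 + 128 = 13649$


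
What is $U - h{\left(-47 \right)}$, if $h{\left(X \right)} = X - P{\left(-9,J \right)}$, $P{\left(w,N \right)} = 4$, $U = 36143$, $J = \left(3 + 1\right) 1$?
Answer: $36194$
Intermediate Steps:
$J = 4$ ($J = 4 \cdot 1 = 4$)
$h{\left(X \right)} = -4 + X$ ($h{\left(X \right)} = X - 4 = -4 + X$)
$U - h{\left(-47 \right)} = 36143 - \left(-4 - 47\right) = 36143 - -51 = 36143 + 51 = 36194$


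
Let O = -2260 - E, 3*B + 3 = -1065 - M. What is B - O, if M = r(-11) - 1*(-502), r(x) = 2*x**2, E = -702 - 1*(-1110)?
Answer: 2064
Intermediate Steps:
E = 408 (E = -702 + 1110 = 408)
M = 744 (M = 2*(-11)**2 - 1*(-502) = 2*121 + 502 = 242 + 502 = 744)
B = -604 (B = -1 + (-1065 - 1*744)/3 = -1 + (-1065 - 744)/3 = -1 + (1/3)*(-1809) = -1 - 603 = -604)
O = -2668 (O = -2260 - 1*408 = -2260 - 408 = -2668)
B - O = -604 - 1*(-2668) = -604 + 2668 = 2064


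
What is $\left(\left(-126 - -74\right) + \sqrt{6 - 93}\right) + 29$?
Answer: $-23 + i \sqrt{87} \approx -23.0 + 9.3274 i$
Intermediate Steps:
$\left(\left(-126 - -74\right) + \sqrt{6 - 93}\right) + 29 = \left(\left(-126 + 74\right) + \sqrt{-87}\right) + 29 = \left(-52 + i \sqrt{87}\right) + 29 = -23 + i \sqrt{87}$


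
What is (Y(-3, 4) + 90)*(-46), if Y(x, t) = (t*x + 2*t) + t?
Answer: -4140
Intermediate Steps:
Y(x, t) = 3*t + t*x (Y(x, t) = (2*t + t*x) + t = 3*t + t*x)
(Y(-3, 4) + 90)*(-46) = (4*(3 - 3) + 90)*(-46) = (4*0 + 90)*(-46) = (0 + 90)*(-46) = 90*(-46) = -4140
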